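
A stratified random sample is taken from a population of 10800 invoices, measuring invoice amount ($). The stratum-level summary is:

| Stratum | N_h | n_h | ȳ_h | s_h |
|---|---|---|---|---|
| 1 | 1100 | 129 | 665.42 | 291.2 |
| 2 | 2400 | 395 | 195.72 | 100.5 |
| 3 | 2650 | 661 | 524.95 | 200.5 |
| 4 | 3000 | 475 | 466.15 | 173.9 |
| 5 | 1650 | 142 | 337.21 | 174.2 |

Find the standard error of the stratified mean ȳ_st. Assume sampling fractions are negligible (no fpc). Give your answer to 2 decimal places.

V̂(ȳ_st) = Σ W_h² s_h²/n_h, with W_h = N_h/N and N = 10800:
  stratum 1: (1100/10800)²·291.2²/129 = 6.81916
  stratum 2: (2400/10800)²·100.5²/395 = 1.26273
  stratum 3: (2650/10800)²·200.5²/661 = 3.66161
  stratum 4: (3000/10800)²·173.9²/475 = 4.91248
  stratum 5: (1650/10800)²·174.2²/142 = 4.98802
V̂(ȳ_st) = 21.644
SE(ȳ_st) = √21.644 = 4.65231

SE(ȳ_st) ≈ 4.65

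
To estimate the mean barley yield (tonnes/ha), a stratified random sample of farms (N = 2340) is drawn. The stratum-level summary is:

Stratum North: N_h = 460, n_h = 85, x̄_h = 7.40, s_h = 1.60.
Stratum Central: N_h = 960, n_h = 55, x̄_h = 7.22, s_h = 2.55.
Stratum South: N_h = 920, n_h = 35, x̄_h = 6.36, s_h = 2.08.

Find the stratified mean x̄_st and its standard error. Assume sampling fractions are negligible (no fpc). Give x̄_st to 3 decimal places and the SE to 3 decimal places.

x̄_st ≈ 6.917, SE ≈ 0.200

x̄_st = Σ W_h x̄_h = (460·7.40 + 960·7.22 + 920·6.36)/2340 = 6.91726
V̂(x̄_st) = Σ W_h² s_h²/n_h, with W_h = N_h/N and N = 2340:
  stratum North: (460/2340)²·1.60²/85 = 0.00116387
  stratum Central: (960/2340)²·2.55²/55 = 0.0198989
  stratum South: (920/2340)²·2.08²/35 = 0.0191074
V̂(x̄_st) = 0.0401702
SE(x̄_st) = √0.0401702 = 0.200425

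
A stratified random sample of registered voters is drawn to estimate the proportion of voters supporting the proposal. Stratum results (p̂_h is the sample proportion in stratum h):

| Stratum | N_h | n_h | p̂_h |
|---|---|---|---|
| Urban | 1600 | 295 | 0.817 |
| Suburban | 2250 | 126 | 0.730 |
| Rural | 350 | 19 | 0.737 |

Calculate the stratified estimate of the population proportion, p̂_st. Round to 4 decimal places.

p̂_st ≈ 0.7637

N = 4200; stratum weights W_h = N_h/N.
p̂_st = Σ W_h p̂_h = (1600·0.817 + 2250·0.730 + 350·0.737)/4200 = 0.76373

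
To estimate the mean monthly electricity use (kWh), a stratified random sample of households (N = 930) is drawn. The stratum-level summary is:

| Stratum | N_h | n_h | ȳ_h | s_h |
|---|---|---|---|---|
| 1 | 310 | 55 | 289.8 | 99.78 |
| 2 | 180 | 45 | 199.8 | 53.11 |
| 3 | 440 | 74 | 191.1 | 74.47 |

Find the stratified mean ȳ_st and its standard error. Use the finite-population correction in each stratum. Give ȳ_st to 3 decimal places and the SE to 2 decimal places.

ȳ_st = Σ W_h ȳ_h = (310·289.8 + 180·199.8 + 440·191.1)/930 = 225.68387
V̂(ȳ_st) = Σ W_h² (1 − n_h/N_h) s_h²/n_h, with W_h = N_h/N and N = 930:
  stratum 1: (310/930)²·(1 − 55/310)·99.78²/55 = 16.5448
  stratum 2: (180/930)²·(1 − 45/180)·53.11²/45 = 1.76109
  stratum 3: (440/930)²·(1 − 74/440)·74.47²/74 = 13.954
V̂(ȳ_st) = 32.2598
SE(ȳ_st) = √32.2598 = 5.67977

ȳ_st ≈ 225.684, SE ≈ 5.68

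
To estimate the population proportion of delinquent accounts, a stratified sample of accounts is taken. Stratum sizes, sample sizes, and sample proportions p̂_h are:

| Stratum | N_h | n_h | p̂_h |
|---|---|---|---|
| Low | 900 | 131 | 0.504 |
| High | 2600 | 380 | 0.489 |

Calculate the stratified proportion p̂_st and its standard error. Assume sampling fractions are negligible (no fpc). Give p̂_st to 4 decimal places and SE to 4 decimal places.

p̂_st ≈ 0.4929, SE ≈ 0.0222

N = 3500; stratum weights W_h = N_h/N.
p̂_st = Σ W_h p̂_h = (900·0.504 + 2600·0.489)/3500 = 0.49286
V̂(p̂_st) = Σ W_h² p̂_h(1−p̂_h)/(n_h−1):
  stratum Low: (900/3500)²·0.504·0.496/130 = 0.00012715
  stratum High: (2600/3500)²·0.489·0.511/379 = 0.000363832
V̂(p̂_st) = 0.000490983; SE = √V̂ = 0.0221581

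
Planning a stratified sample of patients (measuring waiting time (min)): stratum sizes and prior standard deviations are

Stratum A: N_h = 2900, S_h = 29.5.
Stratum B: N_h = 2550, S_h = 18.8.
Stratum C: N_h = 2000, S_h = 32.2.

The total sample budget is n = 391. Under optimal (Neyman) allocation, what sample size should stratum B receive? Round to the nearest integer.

Neyman allocation: n_h = n · N_h S_h / Σ N_i S_i, with n = 391.
  stratum A: N_h·S_h = 2900·29.5 = 85550.00
  stratum B: N_h·S_h = 2550·18.8 = 47940.00
  stratum C: N_h·S_h = 2000·32.2 = 64400.00
Σ N_h S_h = 197890.00
n for stratum B = 391·47940.00/197890.00 = 94.722 → 95

95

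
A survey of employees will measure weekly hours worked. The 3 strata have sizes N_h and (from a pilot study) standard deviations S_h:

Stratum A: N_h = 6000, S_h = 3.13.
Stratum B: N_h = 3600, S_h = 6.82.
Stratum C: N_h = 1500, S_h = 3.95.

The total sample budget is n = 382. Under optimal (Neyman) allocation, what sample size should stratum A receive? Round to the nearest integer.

146

Neyman allocation: n_h = n · N_h S_h / Σ N_i S_i, with n = 382.
  stratum A: N_h·S_h = 6000·3.13 = 18780.00
  stratum B: N_h·S_h = 3600·6.82 = 24552.00
  stratum C: N_h·S_h = 1500·3.95 = 5925.00
Σ N_h S_h = 49257.00
n for stratum A = 382·18780.00/49257.00 = 145.643 → 146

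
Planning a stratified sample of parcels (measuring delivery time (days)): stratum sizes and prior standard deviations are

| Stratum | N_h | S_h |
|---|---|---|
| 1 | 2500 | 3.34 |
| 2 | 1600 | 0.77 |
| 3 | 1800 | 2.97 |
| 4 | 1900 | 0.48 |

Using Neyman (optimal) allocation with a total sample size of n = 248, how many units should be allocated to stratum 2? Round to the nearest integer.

19

Neyman allocation: n_h = n · N_h S_h / Σ N_i S_i, with n = 248.
  stratum 1: N_h·S_h = 2500·3.34 = 8350.00
  stratum 2: N_h·S_h = 1600·0.77 = 1232.00
  stratum 3: N_h·S_h = 1800·2.97 = 5346.00
  stratum 4: N_h·S_h = 1900·0.48 = 912.00
Σ N_h S_h = 15840.00
n for stratum 2 = 248·1232.00/15840.00 = 19.289 → 19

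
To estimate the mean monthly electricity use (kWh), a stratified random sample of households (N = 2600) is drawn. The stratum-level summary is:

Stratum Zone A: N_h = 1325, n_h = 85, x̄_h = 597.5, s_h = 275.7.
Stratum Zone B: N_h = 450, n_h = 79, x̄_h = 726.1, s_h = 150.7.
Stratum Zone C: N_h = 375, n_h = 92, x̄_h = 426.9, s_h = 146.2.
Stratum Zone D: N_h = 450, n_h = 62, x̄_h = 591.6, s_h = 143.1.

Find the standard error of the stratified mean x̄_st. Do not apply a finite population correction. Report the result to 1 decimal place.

SE(x̄_st) ≈ 16.0

V̂(x̄_st) = Σ W_h² s_h²/n_h, with W_h = N_h/N and N = 2600:
  stratum Zone A: (1325/2600)²·275.7²/85 = 232.241
  stratum Zone B: (450/2600)²·150.7²/79 = 8.61148
  stratum Zone C: (375/2600)²·146.2²/92 = 4.83307
  stratum Zone D: (450/2600)²·143.1²/62 = 9.89386
V̂(x̄_st) = 255.58
SE(x̄_st) = √255.58 = 15.9869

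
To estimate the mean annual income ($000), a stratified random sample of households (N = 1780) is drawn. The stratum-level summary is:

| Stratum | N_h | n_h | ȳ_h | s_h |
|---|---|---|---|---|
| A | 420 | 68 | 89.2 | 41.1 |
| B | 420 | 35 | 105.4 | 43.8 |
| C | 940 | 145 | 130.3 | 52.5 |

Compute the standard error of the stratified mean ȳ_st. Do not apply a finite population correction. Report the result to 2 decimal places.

V̂(ȳ_st) = Σ W_h² s_h²/n_h, with W_h = N_h/N and N = 1780:
  stratum A: (420/1780)²·41.1²/68 = 1.38304
  stratum B: (420/1780)²·43.8²/35 = 3.05168
  stratum C: (940/1780)²·52.5²/145 = 5.3011
V̂(ȳ_st) = 9.73582
SE(ȳ_st) = √9.73582 = 3.12023

SE(ȳ_st) ≈ 3.12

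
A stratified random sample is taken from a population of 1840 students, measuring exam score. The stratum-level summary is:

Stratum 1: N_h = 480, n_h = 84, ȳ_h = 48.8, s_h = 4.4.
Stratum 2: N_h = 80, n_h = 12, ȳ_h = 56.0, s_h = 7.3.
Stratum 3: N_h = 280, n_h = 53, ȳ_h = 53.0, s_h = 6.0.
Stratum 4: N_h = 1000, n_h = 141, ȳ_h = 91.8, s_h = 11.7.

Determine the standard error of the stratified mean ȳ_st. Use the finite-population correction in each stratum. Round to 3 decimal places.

V̂(ȳ_st) = Σ W_h² (1 − n_h/N_h) s_h²/n_h, with W_h = N_h/N and N = 1840:
  stratum 1: (480/1840)²·(1 − 84/480)·4.4²/84 = 0.0129398
  stratum 2: (80/1840)²·(1 − 12/80)·7.3²/12 = 0.00713555
  stratum 3: (280/1840)²·(1 − 53/280)·6.0²/53 = 0.0127519
  stratum 4: (1000/1840)²·(1 − 141/1000)·11.7²/141 = 0.246326
V̂(ȳ_st) = 0.279153
SE(ȳ_st) = √0.279153 = 0.528349

SE(ȳ_st) ≈ 0.528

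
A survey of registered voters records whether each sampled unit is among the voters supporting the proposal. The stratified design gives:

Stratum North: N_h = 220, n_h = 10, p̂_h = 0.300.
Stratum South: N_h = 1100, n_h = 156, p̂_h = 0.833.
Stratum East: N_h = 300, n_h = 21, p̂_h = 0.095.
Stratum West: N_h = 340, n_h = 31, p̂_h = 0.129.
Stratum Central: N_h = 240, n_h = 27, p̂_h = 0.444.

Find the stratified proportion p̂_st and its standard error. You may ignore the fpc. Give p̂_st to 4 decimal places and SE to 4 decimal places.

p̂_st ≈ 0.5278, SE ≈ 0.0272

N = 2200; stratum weights W_h = N_h/N.
p̂_st = Σ W_h p̂_h = (220·0.300 + 1100·0.833 + 300·0.095 + 340·0.129 + 240·0.444)/2200 = 0.52783
V̂(p̂_st) = Σ W_h² p̂_h(1−p̂_h)/(n_h−1):
  stratum North: (220/2200)²·0.300·0.700/9 = 0.000233333
  stratum South: (1100/2200)²·0.833·0.167/155 = 0.000224373
  stratum East: (300/2200)²·0.095·0.905/20 = 7.99354e-05
  stratum West: (340/2200)²·0.129·0.871/30 = 8.94539e-05
  stratum Central: (240/2200)²·0.444·0.556/26 = 0.000112996
V̂(p̂_st) = 0.000740091; SE = √V̂ = 0.0272046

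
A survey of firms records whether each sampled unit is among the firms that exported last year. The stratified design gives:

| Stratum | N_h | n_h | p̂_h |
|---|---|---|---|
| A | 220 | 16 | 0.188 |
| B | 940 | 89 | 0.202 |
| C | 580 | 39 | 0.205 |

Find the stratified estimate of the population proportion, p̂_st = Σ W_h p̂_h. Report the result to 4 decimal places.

N = 1740; stratum weights W_h = N_h/N.
p̂_st = Σ W_h p̂_h = (220·0.188 + 940·0.202 + 580·0.205)/1740 = 0.20123

p̂_st ≈ 0.2012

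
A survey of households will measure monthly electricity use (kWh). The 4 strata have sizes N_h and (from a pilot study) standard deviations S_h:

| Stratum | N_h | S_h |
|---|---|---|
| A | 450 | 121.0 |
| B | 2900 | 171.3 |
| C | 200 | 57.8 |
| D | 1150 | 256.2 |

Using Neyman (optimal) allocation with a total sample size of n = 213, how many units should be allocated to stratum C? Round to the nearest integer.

Neyman allocation: n_h = n · N_h S_h / Σ N_i S_i, with n = 213.
  stratum A: N_h·S_h = 450·121.0 = 54450.00
  stratum B: N_h·S_h = 2900·171.3 = 496770.00
  stratum C: N_h·S_h = 200·57.8 = 11560.00
  stratum D: N_h·S_h = 1150·256.2 = 294630.00
Σ N_h S_h = 857410.00
n for stratum C = 213·11560.00/857410.00 = 2.872 → 3

3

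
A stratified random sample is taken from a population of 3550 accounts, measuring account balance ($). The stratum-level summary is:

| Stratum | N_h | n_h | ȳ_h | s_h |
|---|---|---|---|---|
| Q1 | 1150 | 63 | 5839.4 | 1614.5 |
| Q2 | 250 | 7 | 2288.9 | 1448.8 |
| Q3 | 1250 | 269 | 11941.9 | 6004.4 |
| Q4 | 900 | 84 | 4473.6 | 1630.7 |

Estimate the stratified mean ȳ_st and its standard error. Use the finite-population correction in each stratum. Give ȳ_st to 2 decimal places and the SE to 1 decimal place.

ȳ_st = Σ W_h ȳ_h = (1150·5839.4 + 250·2288.9 + 1250·11941.9 + 900·4473.6)/3550 = 7391.87324
V̂(ȳ_st) = Σ W_h² (1 − n_h/N_h) s_h²/n_h, with W_h = N_h/N and N = 3550:
  stratum Q1: (1150/3550)²·(1 − 63/1150)·1614.5²/63 = 4103.99
  stratum Q2: (250/3550)²·(1 − 7/250)·1448.8²/7 = 1445.47
  stratum Q3: (1250/3550)²·(1 − 269/1250)·6004.4²/269 = 13041
  stratum Q4: (900/3550)²·(1 − 84/900)·1630.7²/84 = 1844.78
V̂(ȳ_st) = 20435.2
SE(ȳ_st) = √20435.2 = 142.952

ȳ_st ≈ 7391.87, SE ≈ 143.0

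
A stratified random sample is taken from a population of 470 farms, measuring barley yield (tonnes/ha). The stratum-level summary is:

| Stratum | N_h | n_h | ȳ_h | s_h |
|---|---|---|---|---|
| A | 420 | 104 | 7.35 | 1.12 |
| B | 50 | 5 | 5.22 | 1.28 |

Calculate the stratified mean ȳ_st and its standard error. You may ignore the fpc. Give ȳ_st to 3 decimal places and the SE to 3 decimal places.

ȳ_st ≈ 7.123, SE ≈ 0.115

ȳ_st = Σ W_h ȳ_h = (420·7.35 + 50·5.22)/470 = 7.12340
V̂(ȳ_st) = Σ W_h² s_h²/n_h, with W_h = N_h/N and N = 470:
  stratum A: (420/470)²·1.12²/104 = 0.00963176
  stratum B: (50/470)²·1.28²/5 = 0.00370847
V̂(ȳ_st) = 0.0133402
SE(ȳ_st) = √0.0133402 = 0.1155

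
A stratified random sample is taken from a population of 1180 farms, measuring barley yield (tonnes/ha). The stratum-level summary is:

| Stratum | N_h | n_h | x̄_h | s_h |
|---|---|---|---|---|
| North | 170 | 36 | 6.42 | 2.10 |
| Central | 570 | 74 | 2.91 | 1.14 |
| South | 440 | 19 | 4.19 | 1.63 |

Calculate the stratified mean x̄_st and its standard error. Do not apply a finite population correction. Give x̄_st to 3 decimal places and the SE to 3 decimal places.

x̄_st ≈ 3.893, SE ≈ 0.162

x̄_st = Σ W_h x̄_h = (170·6.42 + 570·2.91 + 440·4.19)/1180 = 3.89297
V̂(x̄_st) = Σ W_h² s_h²/n_h, with W_h = N_h/N and N = 1180:
  stratum North: (170/1180)²·2.10²/36 = 0.00254255
  stratum Central: (570/1180)²·1.14²/74 = 0.00409792
  stratum South: (440/1180)²·1.63²/19 = 0.019443
V̂(x̄_st) = 0.0260835
SE(x̄_st) = √0.0260835 = 0.161504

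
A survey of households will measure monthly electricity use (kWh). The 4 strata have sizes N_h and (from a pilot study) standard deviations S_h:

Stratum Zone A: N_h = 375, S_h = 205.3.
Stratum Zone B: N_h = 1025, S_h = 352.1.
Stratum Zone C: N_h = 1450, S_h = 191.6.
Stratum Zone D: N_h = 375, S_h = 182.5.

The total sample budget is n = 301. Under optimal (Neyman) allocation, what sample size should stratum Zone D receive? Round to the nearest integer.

26

Neyman allocation: n_h = n · N_h S_h / Σ N_i S_i, with n = 301.
  stratum Zone A: N_h·S_h = 375·205.3 = 76987.50
  stratum Zone B: N_h·S_h = 1025·352.1 = 360902.50
  stratum Zone C: N_h·S_h = 1450·191.6 = 277820.00
  stratum Zone D: N_h·S_h = 375·182.5 = 68437.50
Σ N_h S_h = 784147.50
n for stratum Zone D = 301·68437.50/784147.50 = 26.270 → 26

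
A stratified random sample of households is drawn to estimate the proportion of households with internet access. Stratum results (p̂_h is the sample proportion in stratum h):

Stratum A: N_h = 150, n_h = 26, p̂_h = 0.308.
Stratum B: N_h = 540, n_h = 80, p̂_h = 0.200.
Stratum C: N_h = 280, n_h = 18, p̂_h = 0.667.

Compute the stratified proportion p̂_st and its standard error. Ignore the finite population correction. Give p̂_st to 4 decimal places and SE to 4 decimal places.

p̂_st ≈ 0.3515, SE ≈ 0.0438

N = 970; stratum weights W_h = N_h/N.
p̂_st = Σ W_h p̂_h = (150·0.308 + 540·0.200 + 280·0.667)/970 = 0.35151
V̂(p̂_st) = Σ W_h² p̂_h(1−p̂_h)/(n_h−1):
  stratum A: (150/970)²·0.308·0.692/25 = 0.000203871
  stratum B: (540/970)²·0.200·0.800/79 = 0.000627678
  stratum C: (280/970)²·0.667·0.333/17 = 0.00108866
V̂(p̂_st) = 0.00192021; SE = √V̂ = 0.0438202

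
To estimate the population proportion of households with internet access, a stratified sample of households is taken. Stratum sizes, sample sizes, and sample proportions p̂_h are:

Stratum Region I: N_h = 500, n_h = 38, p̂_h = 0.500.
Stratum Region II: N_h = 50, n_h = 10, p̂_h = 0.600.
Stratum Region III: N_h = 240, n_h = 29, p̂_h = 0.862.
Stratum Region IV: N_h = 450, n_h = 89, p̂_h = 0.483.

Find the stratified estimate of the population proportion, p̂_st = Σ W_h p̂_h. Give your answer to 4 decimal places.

p̂_st ≈ 0.5679

N = 1240; stratum weights W_h = N_h/N.
p̂_st = Σ W_h p̂_h = (500·0.500 + 50·0.600 + 240·0.862 + 450·0.483)/1240 = 0.56793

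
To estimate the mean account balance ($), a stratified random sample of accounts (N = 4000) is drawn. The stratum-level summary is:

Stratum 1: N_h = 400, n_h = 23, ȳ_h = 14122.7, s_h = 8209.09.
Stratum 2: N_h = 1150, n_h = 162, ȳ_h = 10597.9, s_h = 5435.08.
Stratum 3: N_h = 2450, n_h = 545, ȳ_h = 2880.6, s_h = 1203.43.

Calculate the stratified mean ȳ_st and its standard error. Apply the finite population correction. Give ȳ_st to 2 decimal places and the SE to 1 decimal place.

ȳ_st ≈ 6223.53, SE ≈ 203.3

ȳ_st = Σ W_h ȳ_h = (400·14122.7 + 1150·10597.9 + 2450·2880.6)/4000 = 6223.53375
V̂(ȳ_st) = Σ W_h² (1 − n_h/N_h) s_h²/n_h, with W_h = N_h/N and N = 4000:
  stratum 1: (400/4000)²·(1 − 23/400)·8209.09²/23 = 27614.9
  stratum 2: (1150/4000)²·(1 − 162/1150)·5435.08²/162 = 12948.9
  stratum 3: (2450/4000)²·(1 − 545/2450)·1203.43²/545 = 775.151
V̂(ȳ_st) = 41338.9
SE(ȳ_st) = √41338.9 = 203.32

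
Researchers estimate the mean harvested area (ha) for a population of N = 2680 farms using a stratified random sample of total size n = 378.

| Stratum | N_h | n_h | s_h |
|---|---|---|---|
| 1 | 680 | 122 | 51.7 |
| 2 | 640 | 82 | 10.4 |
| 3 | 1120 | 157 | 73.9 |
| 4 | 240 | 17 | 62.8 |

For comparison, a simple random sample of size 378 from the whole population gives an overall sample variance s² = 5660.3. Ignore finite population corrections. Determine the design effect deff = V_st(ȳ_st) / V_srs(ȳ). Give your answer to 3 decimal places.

V̂(ȳ_st) = Σ W_h² s_h²/n_h, with W_h = N_h/N and N = 2680:
  stratum 1: (680/2680)²·51.7²/122 = 1.41049
  stratum 2: (640/2680)²·10.4²/82 = 0.0752217
  stratum 3: (1120/2680)²·73.9²/157 = 6.07513
  stratum 4: (240/2680)²·62.8²/17 = 1.86047
V_st = 9.42131
V_srs = s²/n = 5660.3/378 = 14.9743
deff = V_st / V_srs = 9.42131/14.9743 = 0.6292

deff ≈ 0.629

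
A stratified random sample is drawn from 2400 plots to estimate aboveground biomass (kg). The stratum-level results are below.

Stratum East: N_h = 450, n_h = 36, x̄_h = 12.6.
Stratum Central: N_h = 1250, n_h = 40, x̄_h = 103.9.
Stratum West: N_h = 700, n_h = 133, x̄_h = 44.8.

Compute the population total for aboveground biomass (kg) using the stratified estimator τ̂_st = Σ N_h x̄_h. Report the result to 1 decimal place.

τ̂_st ≈ 166905.0

τ̂_st = Σ N_h x̄_h = 450·12.6 + 1250·103.9 + 700·44.8 = 166905.0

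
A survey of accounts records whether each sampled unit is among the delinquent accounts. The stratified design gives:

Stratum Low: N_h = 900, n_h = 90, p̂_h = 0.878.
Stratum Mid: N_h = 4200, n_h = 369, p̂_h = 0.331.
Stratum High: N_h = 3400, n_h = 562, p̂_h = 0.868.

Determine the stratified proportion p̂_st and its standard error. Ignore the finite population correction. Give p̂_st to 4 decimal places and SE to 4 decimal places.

p̂_st ≈ 0.6037, SE ≈ 0.0139

N = 8500; stratum weights W_h = N_h/N.
p̂_st = Σ W_h p̂_h = (900·0.878 + 4200·0.331 + 3400·0.868)/8500 = 0.60372
V̂(p̂_st) = Σ W_h² p̂_h(1−p̂_h)/(n_h−1):
  stratum Low: (900/8500)²·0.878·0.122/89 = 1.34931e-05
  stratum Mid: (4200/8500)²·0.331·0.669/368 = 0.000146915
  stratum High: (3400/8500)²·0.868·0.132/561 = 3.26776e-05
V̂(p̂_st) = 0.000193086; SE = √V̂ = 0.0138955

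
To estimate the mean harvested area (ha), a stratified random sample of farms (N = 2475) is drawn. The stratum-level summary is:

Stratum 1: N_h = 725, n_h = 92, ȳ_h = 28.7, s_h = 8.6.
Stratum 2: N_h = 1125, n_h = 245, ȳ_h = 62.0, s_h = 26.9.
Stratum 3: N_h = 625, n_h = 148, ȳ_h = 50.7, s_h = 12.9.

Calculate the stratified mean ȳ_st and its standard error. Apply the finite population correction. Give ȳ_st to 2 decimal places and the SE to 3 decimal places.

ȳ_st = Σ W_h ȳ_h = (725·28.7 + 1125·62.0 + 625·50.7)/2475 = 49.39192
V̂(ȳ_st) = Σ W_h² (1 − n_h/N_h) s_h²/n_h, with W_h = N_h/N and N = 2475:
  stratum 1: (725/2475)²·(1 − 92/725)·8.6²/92 = 0.0602283
  stratum 2: (1125/2475)²·(1 − 245/1125)·26.9²/245 = 0.477335
  stratum 3: (625/2475)²·(1 − 148/625)·12.9²/148 = 0.0547225
V̂(ȳ_st) = 0.592286
SE(ȳ_st) = √0.592286 = 0.769601

ȳ_st ≈ 49.39, SE ≈ 0.770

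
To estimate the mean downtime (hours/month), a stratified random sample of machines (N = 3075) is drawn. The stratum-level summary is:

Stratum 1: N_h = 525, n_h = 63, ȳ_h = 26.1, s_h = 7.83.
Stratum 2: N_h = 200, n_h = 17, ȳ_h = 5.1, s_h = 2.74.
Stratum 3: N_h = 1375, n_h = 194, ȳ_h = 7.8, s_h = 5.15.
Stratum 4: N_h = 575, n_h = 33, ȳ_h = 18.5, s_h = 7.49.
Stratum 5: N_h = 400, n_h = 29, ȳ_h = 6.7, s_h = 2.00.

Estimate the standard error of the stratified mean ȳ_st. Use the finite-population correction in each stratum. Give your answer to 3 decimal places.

SE(ȳ_st) ≈ 0.329

V̂(ȳ_st) = Σ W_h² (1 − n_h/N_h) s_h²/n_h, with W_h = N_h/N and N = 3075:
  stratum 1: (525/3075)²·(1 − 63/525)·7.83²/63 = 0.0249628
  stratum 2: (200/3075)²·(1 − 17/200)·2.74²/17 = 0.0017094
  stratum 3: (1375/3075)²·(1 − 194/1375)·5.15²/194 = 0.0234788
  stratum 4: (575/3075)²·(1 − 33/575)·7.49²/33 = 0.0560308
  stratum 5: (400/3075)²·(1 − 29/400)·2.00²/29 = 0.00216474
V̂(ȳ_st) = 0.108347
SE(ȳ_st) = √0.108347 = 0.32916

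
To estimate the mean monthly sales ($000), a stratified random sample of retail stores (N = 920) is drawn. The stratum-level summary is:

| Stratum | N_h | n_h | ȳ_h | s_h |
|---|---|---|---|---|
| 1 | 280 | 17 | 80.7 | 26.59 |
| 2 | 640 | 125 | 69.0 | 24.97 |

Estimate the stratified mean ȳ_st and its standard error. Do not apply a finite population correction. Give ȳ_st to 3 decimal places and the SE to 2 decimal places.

ȳ_st ≈ 72.561, SE ≈ 2.50

ȳ_st = Σ W_h ȳ_h = (280·80.7 + 640·69.0)/920 = 72.56087
V̂(ȳ_st) = Σ W_h² s_h²/n_h, with W_h = N_h/N and N = 920:
  stratum 1: (280/920)²·26.59²/17 = 3.85237
  stratum 2: (640/920)²·24.97²/125 = 2.41386
V̂(ȳ_st) = 6.26623
SE(ȳ_st) = √6.26623 = 2.50324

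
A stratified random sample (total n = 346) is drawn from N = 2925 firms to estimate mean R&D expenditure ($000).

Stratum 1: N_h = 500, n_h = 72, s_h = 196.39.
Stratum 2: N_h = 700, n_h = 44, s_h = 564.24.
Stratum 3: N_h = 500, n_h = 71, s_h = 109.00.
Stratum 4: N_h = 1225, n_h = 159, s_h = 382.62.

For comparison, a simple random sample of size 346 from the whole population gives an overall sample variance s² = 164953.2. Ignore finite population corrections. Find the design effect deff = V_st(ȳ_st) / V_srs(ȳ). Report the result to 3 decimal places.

V̂(ȳ_st) = Σ W_h² s_h²/n_h, with W_h = N_h/N and N = 2925:
  stratum 1: (500/2925)²·196.39²/72 = 15.6529
  stratum 2: (700/2925)²·564.24²/44 = 414.4
  stratum 3: (500/2925)²·109.00²/71 = 4.88971
  stratum 4: (1225/2925)²·382.62²/159 = 161.495
V_st = 596.437
V_srs = s²/n = 164953.2/346 = 476.743
deff = V_st / V_srs = 596.437/476.743 = 1.2511

deff ≈ 1.251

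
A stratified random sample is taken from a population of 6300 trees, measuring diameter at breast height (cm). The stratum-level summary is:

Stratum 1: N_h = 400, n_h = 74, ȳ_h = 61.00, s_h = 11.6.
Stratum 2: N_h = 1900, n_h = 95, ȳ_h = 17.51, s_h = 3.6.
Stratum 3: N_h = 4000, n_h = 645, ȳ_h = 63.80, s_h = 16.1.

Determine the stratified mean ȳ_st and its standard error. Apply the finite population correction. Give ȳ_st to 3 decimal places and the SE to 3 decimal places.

ȳ_st ≈ 49.662, SE ≈ 0.392

ȳ_st = Σ W_h ȳ_h = (400·61.00 + 1900·17.51 + 4000·63.80)/6300 = 49.66175
V̂(ȳ_st) = Σ W_h² (1 − n_h/N_h) s_h²/n_h, with W_h = N_h/N and N = 6300:
  stratum 1: (400/6300)²·(1 − 74/400)·11.6²/74 = 0.00597421
  stratum 2: (1900/6300)²·(1 − 95/1900)·3.6²/95 = 0.0117878
  stratum 3: (4000/6300)²·(1 − 645/4000)·16.1²/645 = 0.135882
V̂(ȳ_st) = 0.153644
SE(ȳ_st) = √0.153644 = 0.391975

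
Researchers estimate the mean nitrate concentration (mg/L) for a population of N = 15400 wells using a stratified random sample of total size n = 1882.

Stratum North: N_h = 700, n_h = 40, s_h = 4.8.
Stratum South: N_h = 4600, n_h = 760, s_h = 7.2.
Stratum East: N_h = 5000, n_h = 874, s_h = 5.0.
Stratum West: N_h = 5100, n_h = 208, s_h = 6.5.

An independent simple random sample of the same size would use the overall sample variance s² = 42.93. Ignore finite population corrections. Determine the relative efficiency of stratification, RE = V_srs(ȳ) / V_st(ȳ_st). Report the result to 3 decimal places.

V̂(ȳ_st) = Σ W_h² s_h²/n_h, with W_h = N_h/N and N = 15400:
  stratum North: (700/15400)²·4.8²/40 = 0.00119008
  stratum South: (4600/15400)²·7.2²/760 = 0.00608591
  stratum East: (5000/15400)²·5.0²/874 = 0.00301528
  stratum West: (5100/15400)²·6.5²/208 = 0.0222773
V_st = 0.0325686
V_srs = s²/n = 42.93/1882 = 0.0228108
Relative efficiency = V_srs / V_st = 0.0228108/0.0325686 = 0.7004

RE ≈ 0.700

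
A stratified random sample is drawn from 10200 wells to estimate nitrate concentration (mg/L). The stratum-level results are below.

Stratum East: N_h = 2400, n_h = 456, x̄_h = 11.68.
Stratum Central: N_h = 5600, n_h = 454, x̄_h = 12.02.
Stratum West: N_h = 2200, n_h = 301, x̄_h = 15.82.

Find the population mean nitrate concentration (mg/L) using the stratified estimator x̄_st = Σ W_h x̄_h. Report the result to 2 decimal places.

x̄_st ≈ 12.76

N = Σ N_h = 10200. Stratum weights W_h = N_h/N.
x̄_st = (2400·11.68 + 5600·12.02 + 2200·15.82) / 10200 = 12.7596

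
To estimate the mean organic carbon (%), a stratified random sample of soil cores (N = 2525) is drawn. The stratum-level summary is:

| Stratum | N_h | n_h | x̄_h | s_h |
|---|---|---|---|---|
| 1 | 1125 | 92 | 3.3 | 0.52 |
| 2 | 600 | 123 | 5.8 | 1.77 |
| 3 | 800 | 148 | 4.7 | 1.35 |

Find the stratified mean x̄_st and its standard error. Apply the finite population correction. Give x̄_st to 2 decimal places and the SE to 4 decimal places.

x̄_st ≈ 4.34, SE ≈ 0.0518

x̄_st = Σ W_h x̄_h = (1125·3.3 + 600·5.8 + 800·4.7)/2525 = 4.33762
V̂(x̄_st) = Σ W_h² (1 − n_h/N_h) s_h²/n_h, with W_h = N_h/N and N = 2525:
  stratum 1: (1125/2525)²·(1 − 92/1125)·0.52²/92 = 0.000535734
  stratum 2: (600/2525)²·(1 − 123/600)·1.77²/123 = 0.00114337
  stratum 3: (800/2525)²·(1 − 148/800)·1.35²/148 = 0.00100744
V̂(x̄_st) = 0.00268655
SE(x̄_st) = √0.00268655 = 0.0518319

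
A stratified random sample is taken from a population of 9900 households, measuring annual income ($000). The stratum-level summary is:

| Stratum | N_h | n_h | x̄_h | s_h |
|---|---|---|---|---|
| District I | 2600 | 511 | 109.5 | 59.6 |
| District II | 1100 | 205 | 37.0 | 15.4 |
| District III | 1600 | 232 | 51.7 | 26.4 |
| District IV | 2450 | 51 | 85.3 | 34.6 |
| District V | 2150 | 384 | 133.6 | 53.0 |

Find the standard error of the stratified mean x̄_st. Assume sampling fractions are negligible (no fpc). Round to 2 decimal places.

V̂(x̄_st) = Σ W_h² s_h²/n_h, with W_h = N_h/N and N = 9900:
  stratum District I: (2600/9900)²·59.6²/511 = 0.479455
  stratum District II: (1100/9900)²·15.4²/205 = 0.0142824
  stratum District III: (1600/9900)²·26.4²/232 = 0.0784674
  stratum District IV: (2450/9900)²·34.6²/51 = 1.43762
  stratum District V: (2150/9900)²·53.0²/384 = 0.345006
V̂(x̄_st) = 2.35483
SE(x̄_st) = √2.35483 = 1.53455

SE(x̄_st) ≈ 1.53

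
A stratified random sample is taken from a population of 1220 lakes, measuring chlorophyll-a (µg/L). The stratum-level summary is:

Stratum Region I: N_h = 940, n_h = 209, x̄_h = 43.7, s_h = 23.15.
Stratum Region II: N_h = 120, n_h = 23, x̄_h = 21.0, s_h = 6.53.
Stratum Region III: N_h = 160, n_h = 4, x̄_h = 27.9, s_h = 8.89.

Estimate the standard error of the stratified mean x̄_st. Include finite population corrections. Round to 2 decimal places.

V̂(x̄_st) = Σ W_h² (1 − n_h/N_h) s_h²/n_h, with W_h = N_h/N and N = 1220:
  stratum Region I: (940/1220)²·(1 − 209/940)·23.15²/209 = 1.18381
  stratum Region II: (120/1220)²·(1 − 23/120)·6.53²/23 = 0.0144988
  stratum Region III: (160/1220)²·(1 − 4/160)·8.89²/4 = 0.331336
V̂(x̄_st) = 1.52964
SE(x̄_st) = √1.52964 = 1.23679

SE(x̄_st) ≈ 1.24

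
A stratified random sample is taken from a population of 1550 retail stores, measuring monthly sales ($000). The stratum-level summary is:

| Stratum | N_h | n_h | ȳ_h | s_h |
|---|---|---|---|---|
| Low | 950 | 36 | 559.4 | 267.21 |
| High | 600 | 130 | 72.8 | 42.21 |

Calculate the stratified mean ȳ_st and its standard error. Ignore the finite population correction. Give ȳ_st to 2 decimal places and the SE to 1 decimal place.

ȳ_st = Σ W_h ȳ_h = (950·559.4 + 600·72.8)/1550 = 371.03871
V̂(ȳ_st) = Σ W_h² s_h²/n_h, with W_h = N_h/N and N = 1550:
  stratum Low: (950/1550)²·267.21²/36 = 745.052
  stratum High: (600/1550)²·42.21²/130 = 2.05365
V̂(ȳ_st) = 747.106
SE(ȳ_st) = √747.106 = 27.3332

ȳ_st ≈ 371.04, SE ≈ 27.3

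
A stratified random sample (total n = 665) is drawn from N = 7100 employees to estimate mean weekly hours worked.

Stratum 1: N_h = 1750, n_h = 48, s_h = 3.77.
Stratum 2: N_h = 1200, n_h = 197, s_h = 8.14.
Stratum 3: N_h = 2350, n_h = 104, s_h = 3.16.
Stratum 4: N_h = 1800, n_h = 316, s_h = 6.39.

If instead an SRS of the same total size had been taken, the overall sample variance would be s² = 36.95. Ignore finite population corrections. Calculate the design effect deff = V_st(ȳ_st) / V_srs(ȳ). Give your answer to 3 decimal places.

V̂(ȳ_st) = Σ W_h² s_h²/n_h, with W_h = N_h/N and N = 7100:
  stratum 1: (1750/7100)²·3.77²/48 = 0.0179887
  stratum 2: (1200/7100)²·8.14²/197 = 0.0096079
  stratum 3: (2350/7100)²·3.16²/104 = 0.0105186
  stratum 4: (1800/7100)²·6.39²/316 = 0.00830506
V_st = 0.0464204
V_srs = s²/n = 36.95/665 = 0.0555639
deff = V_st / V_srs = 0.0464204/0.0555639 = 0.8354

deff ≈ 0.835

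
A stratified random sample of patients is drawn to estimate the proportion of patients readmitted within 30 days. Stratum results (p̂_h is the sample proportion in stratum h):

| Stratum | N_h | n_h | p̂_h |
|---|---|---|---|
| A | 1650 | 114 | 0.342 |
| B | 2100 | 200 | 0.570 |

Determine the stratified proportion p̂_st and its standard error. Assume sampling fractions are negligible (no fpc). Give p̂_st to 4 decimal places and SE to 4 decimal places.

p̂_st ≈ 0.4697, SE ≈ 0.0278

N = 3750; stratum weights W_h = N_h/N.
p̂_st = Σ W_h p̂_h = (1650·0.342 + 2100·0.570)/3750 = 0.46968
V̂(p̂_st) = Σ W_h² p̂_h(1−p̂_h)/(n_h−1):
  stratum A: (1650/3750)²·0.342·0.658/113 = 0.000385548
  stratum B: (2100/3750)²·0.570·0.430/199 = 0.000386248
V̂(p̂_st) = 0.000771796; SE = √V̂ = 0.0277812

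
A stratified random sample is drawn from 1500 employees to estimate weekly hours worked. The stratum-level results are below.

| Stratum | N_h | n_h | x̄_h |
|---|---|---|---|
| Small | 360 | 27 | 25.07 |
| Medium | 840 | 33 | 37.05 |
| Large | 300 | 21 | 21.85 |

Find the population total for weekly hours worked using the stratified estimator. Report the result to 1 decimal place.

τ̂_st ≈ 46702.2

τ̂_st = Σ N_h x̄_h = 360·25.07 + 840·37.05 + 300·21.85 = 46702.2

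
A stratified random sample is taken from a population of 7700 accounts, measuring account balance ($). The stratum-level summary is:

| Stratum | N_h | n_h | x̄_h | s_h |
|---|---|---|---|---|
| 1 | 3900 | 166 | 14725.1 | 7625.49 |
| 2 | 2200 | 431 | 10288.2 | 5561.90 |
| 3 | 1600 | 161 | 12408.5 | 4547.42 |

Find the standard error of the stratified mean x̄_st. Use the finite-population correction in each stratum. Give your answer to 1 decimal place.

V̂(x̄_st) = Σ W_h² (1 − n_h/N_h) s_h²/n_h, with W_h = N_h/N and N = 7700:
  stratum 1: (3900/7700)²·(1 − 166/3900)·7625.49²/166 = 86036.9
  stratum 2: (2200/7700)²·(1 − 431/2200)·5561.90²/431 = 4711.27
  stratum 3: (1600/7700)²·(1 − 161/1600)·4547.42²/161 = 4987.74
V̂(x̄_st) = 95735.9
SE(x̄_st) = √95735.9 = 309.412

SE(x̄_st) ≈ 309.4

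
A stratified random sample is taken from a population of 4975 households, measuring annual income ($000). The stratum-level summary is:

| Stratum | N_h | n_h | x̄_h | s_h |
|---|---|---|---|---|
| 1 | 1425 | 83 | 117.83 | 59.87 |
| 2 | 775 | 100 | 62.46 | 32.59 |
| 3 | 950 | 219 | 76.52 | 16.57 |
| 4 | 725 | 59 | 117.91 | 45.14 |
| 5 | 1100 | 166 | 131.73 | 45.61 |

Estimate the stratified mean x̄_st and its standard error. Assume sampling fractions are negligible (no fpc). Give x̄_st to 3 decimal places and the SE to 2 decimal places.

x̄_st = Σ W_h x̄_h = (1425·117.83 + 775·62.46 + 950·76.52 + 725·117.91 + 1100·131.73)/4975 = 104.40121
V̂(x̄_st) = Σ W_h² s_h²/n_h, with W_h = N_h/N and N = 4975:
  stratum 1: (1425/4975)²·59.87²/83 = 3.5431
  stratum 2: (775/4975)²·32.59²/100 = 0.257742
  stratum 3: (950/4975)²·16.57²/219 = 0.0457153
  stratum 4: (725/4975)²·45.14²/59 = 0.733434
  stratum 5: (1100/4975)²·45.61²/166 = 0.612648
V̂(x̄_st) = 5.19264
SE(x̄_st) = √5.19264 = 2.27874

x̄_st ≈ 104.401, SE ≈ 2.28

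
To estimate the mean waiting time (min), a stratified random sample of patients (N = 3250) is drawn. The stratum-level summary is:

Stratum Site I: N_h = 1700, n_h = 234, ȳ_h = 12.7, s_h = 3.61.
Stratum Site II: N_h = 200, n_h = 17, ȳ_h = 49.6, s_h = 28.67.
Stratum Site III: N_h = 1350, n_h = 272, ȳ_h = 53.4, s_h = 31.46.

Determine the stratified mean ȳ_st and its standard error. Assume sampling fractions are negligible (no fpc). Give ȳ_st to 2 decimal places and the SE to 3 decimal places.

ȳ_st ≈ 31.88, SE ≈ 0.909

ȳ_st = Σ W_h ȳ_h = (1700·12.7 + 200·49.6 + 1350·53.4)/3250 = 31.87692
V̂(ȳ_st) = Σ W_h² s_h²/n_h, with W_h = N_h/N and N = 3250:
  stratum Site I: (1700/3250)²·3.61²/234 = 0.0152381
  stratum Site II: (200/3250)²·28.67²/17 = 0.183105
  stratum Site III: (1350/3250)²·31.46²/272 = 0.627841
V̂(ȳ_st) = 0.826183
SE(ȳ_st) = √0.826183 = 0.908946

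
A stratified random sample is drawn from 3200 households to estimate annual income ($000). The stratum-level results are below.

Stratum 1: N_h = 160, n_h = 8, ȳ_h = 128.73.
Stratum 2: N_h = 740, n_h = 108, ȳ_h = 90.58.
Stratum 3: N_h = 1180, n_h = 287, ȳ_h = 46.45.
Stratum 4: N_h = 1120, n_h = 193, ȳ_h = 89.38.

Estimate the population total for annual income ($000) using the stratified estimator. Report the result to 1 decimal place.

τ̂_st = Σ N_h ȳ_h = 160·128.73 + 740·90.58 + 1180·46.45 + 1120·89.38 = 242542.6

τ̂_st ≈ 242542.6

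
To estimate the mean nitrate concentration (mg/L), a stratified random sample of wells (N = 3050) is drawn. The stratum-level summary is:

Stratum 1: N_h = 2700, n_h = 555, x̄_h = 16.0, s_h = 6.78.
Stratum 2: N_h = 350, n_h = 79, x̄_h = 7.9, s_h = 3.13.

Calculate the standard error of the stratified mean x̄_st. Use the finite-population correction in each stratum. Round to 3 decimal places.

SE(x̄_st) ≈ 0.230

V̂(x̄_st) = Σ W_h² (1 − n_h/N_h) s_h²/n_h, with W_h = N_h/N and N = 3050:
  stratum 1: (2700/3050)²·(1 − 555/2700)·6.78²/555 = 0.0515653
  stratum 2: (350/3050)²·(1 − 79/350)·3.13²/79 = 0.00126444
V̂(x̄_st) = 0.0528298
SE(x̄_st) = √0.0528298 = 0.229847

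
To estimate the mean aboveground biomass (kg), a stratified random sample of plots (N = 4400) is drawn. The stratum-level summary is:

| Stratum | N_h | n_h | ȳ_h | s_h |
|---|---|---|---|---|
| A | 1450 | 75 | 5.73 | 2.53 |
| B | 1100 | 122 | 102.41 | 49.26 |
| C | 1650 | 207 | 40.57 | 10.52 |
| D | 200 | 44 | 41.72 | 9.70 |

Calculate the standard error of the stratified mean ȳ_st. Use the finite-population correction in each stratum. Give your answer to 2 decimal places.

V̂(ȳ_st) = Σ W_h² (1 − n_h/N_h) s_h²/n_h, with W_h = N_h/N and N = 4400:
  stratum A: (1450/4400)²·(1 − 75/1450)·2.53²/75 = 0.00878911
  stratum B: (1100/4400)²·(1 − 122/1100)·49.26²/122 = 1.10524
  stratum C: (1650/4400)²·(1 − 207/1650)·10.52²/207 = 0.0657516
  stratum D: (200/4400)²·(1 − 44/200)·9.70²/44 = 0.0034462
V̂(ȳ_st) = 1.18322
SE(ȳ_st) = √1.18322 = 1.08776

SE(ȳ_st) ≈ 1.09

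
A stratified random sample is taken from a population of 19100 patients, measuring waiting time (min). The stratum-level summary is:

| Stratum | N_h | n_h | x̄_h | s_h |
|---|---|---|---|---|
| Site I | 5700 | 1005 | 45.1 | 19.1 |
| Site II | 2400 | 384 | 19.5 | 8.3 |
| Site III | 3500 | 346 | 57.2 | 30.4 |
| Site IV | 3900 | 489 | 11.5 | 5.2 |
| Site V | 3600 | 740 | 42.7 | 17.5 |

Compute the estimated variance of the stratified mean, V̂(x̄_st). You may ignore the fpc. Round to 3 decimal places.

V̂(x̄_st) = Σ W_h² s_h²/n_h, with W_h = N_h/N and N = 19100:
  stratum Site I: (5700/19100)²·19.1²/1005 = 0.0323284
  stratum Site II: (2400/19100)²·8.3²/384 = 0.00283257
  stratum Site III: (3500/19100)²·30.4²/346 = 0.0896893
  stratum Site IV: (3900/19100)²·5.2²/489 = 0.00230547
  stratum Site V: (3600/19100)²·17.5²/740 = 0.0147022
V̂(x̄_st) = 0.141858

V̂(x̄_st) ≈ 0.142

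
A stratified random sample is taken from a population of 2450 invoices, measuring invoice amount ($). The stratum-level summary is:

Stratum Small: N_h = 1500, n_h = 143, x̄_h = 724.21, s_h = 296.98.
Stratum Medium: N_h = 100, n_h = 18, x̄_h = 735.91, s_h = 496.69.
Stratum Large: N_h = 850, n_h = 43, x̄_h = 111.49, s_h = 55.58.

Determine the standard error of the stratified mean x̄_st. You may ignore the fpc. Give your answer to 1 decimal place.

SE(x̄_st) ≈ 16.2

V̂(x̄_st) = Σ W_h² s_h²/n_h, with W_h = N_h/N and N = 2450:
  stratum Small: (1500/2450)²·296.98²/143 = 231.19
  stratum Medium: (100/2450)²·496.69²/18 = 22.8332
  stratum Large: (850/2450)²·55.58²/43 = 8.64718
V̂(x̄_st) = 262.67
SE(x̄_st) = √262.67 = 16.2071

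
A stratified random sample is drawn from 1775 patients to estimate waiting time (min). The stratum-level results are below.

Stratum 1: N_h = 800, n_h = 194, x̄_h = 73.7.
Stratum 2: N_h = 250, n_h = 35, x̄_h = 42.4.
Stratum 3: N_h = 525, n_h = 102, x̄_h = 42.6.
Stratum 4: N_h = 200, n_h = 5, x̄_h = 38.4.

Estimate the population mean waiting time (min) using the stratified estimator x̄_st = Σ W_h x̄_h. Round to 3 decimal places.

N = Σ N_h = 1775. Stratum weights W_h = N_h/N.
x̄_st = (800·73.7 + 250·42.4 + 525·42.6 + 200·38.4) / 1775 = 56.11549

x̄_st ≈ 56.115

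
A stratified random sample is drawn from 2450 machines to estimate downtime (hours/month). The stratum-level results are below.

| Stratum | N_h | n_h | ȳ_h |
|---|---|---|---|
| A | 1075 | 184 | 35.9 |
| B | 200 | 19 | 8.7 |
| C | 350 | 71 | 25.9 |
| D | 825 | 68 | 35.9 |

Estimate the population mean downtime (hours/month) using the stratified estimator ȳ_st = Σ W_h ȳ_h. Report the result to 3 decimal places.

ȳ_st ≈ 32.251

N = Σ N_h = 2450. Stratum weights W_h = N_h/N.
ȳ_st = (1075·35.9 + 200·8.7 + 350·25.9 + 825·35.9) / 2450 = 32.25102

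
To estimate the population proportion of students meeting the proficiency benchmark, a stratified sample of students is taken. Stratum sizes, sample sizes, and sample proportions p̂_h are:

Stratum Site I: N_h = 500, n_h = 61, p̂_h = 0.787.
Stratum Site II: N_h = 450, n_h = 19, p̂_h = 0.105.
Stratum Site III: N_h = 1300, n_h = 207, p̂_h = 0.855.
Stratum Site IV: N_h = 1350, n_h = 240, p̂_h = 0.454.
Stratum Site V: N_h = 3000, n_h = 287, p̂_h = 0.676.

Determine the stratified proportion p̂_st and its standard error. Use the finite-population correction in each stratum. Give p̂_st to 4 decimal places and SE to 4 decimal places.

N = 6600; stratum weights W_h = N_h/N.
p̂_st = Σ W_h p̂_h = (500·0.787 + 450·0.105 + 1300·0.855 + 1350·0.454 + 3000·0.676)/6600 = 0.63533
V̂(p̂_st) = Σ W_h² (1 − n_h/N_h) p̂_h(1−p̂_h)/(n_h−1):
  stratum Site I: (500/6600)²·(1 − 61/500)·0.787·0.213/60 = 1.40783e-05
  stratum Site II: (450/6600)²·(1 − 19/450)·0.105·0.895/18 = 2.32457e-05
  stratum Site III: (1300/6600)²·(1 − 207/1300)·0.855·0.145/206 = 1.9631e-05
  stratum Site IV: (1350/6600)²·(1 − 240/1350)·0.454·0.546/239 = 3.56796e-05
  stratum Site V: (3000/6600)²·(1 − 287/3000)·0.676·0.324/286 = 0.00014309
V̂(p̂_st) = 0.000235724; SE = √V̂ = 0.0153533

p̂_st ≈ 0.6353, SE ≈ 0.0154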